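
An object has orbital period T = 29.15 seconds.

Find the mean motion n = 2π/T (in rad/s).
T = 29.15 seconds
n = 2π / 29.15 s = 0.215547 rad/s ≈ 0.2155 rad/s

Final answer: n = 0.2155 rad/s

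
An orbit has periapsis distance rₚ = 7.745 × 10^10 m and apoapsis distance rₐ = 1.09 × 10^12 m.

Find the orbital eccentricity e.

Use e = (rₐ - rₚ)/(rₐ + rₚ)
rₚ = 7.745 × 10^10 m
rₐ = 1.09 × 10^12 m
rₐ − rₚ = 1.01255 × 10^12 m
rₐ + rₚ = 1.16745 × 10^12 m
e = (rₐ − rₚ)/(rₐ + rₚ) = 0.867318

Final answer: e = 0.8673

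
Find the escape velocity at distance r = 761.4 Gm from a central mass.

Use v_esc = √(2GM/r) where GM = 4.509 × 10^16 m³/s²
r = 761.4 Gm = 7.614 × 10^11 m
GM = 4.509 × 10^16 m³/s²
2GM/r = 2 × (4.509 × 10^16) / (7.614 × 10^11) = 118440 m²/s²
v_esc = √(2GM/r) = 344.151 m/s ≈ 344.2 m/s

Final answer: 344.2 m/s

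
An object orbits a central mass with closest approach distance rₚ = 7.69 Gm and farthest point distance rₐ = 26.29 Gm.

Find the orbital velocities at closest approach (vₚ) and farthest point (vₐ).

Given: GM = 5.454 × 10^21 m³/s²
rₚ = 7.69 Gm = 7.69 × 10^9 m
rₐ = 26.29 Gm = 2.629 × 10^10 m
GM = 5.454 × 10^21 m³/s²
a = (rₚ + rₐ)/2 = 1.699 × 10^10 m
Vis-viva: v² = GM (2/r − 1/a)
vₚ² = 5.454 × 10^21 × (2.60078 × 10^-10 − 5.88582 × 10^-11) = 1.09745 × 10^12 m²/s²
vₚ = 1.04759 × 10^6 m/s ≈ 1048 km/s
vₐ² = 5.454 × 10^21 × (7.60746 × 10^-11 − 5.88582 × 10^-11) = 9.38983 × 10^10 m²/s²
vₐ = 306428 m/s ≈ 306.4 km/s

Final answer: vₚ = 1048 km/s, vₐ = 306.4 km/s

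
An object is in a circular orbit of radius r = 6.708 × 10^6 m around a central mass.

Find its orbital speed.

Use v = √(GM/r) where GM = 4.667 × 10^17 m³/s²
r = 6.708 × 10^6 m
GM = 4.667 × 10^17 m³/s²
GM/r = (4.667 × 10^17) / (6.708 × 10^6) = 6.95736 × 10^10 m²/s²
v = √(GM/r) = 263768 m/s ≈ 263.8 km/s

Final answer: 263.8 km/s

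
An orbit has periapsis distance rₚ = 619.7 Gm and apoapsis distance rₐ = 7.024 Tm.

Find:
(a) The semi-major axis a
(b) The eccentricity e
rₚ = 619.7 Gm = 6.197 × 10^11 m
rₐ = 7.024 Tm = 7.024 × 10^12 m
(a) a = (rₚ + rₐ)/2 = 3.82185 × 10^12 m ≈ 3.822 Tm
(b) e = (rₐ − rₚ)/(rₐ + rₚ) = (6.4043 × 10^12) / (7.6437 × 10^12) = 0.837853

Final answer:
(a) a = 3.822 Tm
(b) e = 0.8379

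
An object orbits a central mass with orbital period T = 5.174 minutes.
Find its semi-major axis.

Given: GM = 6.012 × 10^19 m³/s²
T = 5.174 minutes = 310.44 s
GM = 6.012 × 10^19 m³/s²
Kepler's third law: a³ = GM T² / (4π²)
T² = 96373 s²
a³ = (6.012 × 10^19) × 96373 / (4π²) = 1.46762 × 10^23 m³
a = (a³)^(1/3) = 5.27479 × 10^7 m ≈ 52.75 Mm

Final answer: 52.75 Mm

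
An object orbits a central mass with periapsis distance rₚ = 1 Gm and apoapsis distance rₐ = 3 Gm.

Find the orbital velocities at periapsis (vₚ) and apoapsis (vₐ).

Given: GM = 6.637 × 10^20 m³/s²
rₚ = 1 Gm = 1 × 10^9 m
rₐ = 3 Gm = 3 × 10^9 m
GM = 6.637 × 10^20 m³/s²
a = (rₚ + rₐ)/2 = 2 × 10^9 m
Vis-viva: v² = GM (2/r − 1/a)
vₚ² = 6.637 × 10^20 × (2 × 10^-9 − 5 × 10^-10) = 9.9555 × 10^11 m²/s²
vₚ = 997773 m/s ≈ 997.8 km/s
vₐ² = 6.637 × 10^20 × (6.66667 × 10^-10 − 5 × 10^-10) = 1.10617 × 10^11 m²/s²
vₐ = 332591 m/s ≈ 332.6 km/s

Final answer: vₚ = 997.8 km/s, vₐ = 332.6 km/s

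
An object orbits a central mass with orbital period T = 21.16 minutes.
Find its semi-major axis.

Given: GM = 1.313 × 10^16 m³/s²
T = 21.16 minutes = 1269.6 s
GM = 1.313 × 10^16 m³/s²
Kepler's third law: a³ = GM T² / (4π²)
T² = 1.61188 × 10^6 s²
a³ = (1.313 × 10^16) × (1.61188 × 10^6) / (4π²) = 5.36091 × 10^20 m³
a = (a³)^(1/3) = 8.12356 × 10^6 m ≈ 8.124 × 10^6 m

Final answer: 8.124 × 10^6 m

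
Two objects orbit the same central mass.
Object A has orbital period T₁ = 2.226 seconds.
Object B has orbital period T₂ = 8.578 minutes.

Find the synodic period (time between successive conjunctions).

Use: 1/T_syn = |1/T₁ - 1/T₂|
T₁ = 2.226 seconds
T₂ = 8.578 minutes = 514.68 s
1/T₁ = 0.449236 s⁻¹
1/T₂ = 0.00194295 s⁻¹
|1/T₁ − 1/T₂| = 0.447293 s⁻¹
T_syn = 1 / |1/T₁ − 1/T₂| = 2.23567 s ≈ 2.236 seconds

Final answer: T_syn = 2.236 seconds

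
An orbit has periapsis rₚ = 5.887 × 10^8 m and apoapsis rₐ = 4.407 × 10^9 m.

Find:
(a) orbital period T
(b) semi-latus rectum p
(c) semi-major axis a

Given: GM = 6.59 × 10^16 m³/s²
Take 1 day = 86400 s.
rₚ = 5.887 × 10^8 m
rₐ = 4.407 × 10^9 m
GM = 6.59 × 10^16 m³/s²
a = (rₚ + rₐ)/2 = 2.49785 × 10^9 m
e = (rₐ − rₚ)/(rₐ + rₚ) = (3.8183 × 10^9) / (4.9957 × 10^9) = 0.764317
(a) a³ = 1.55847 × 10^28 m³;  T = 2π √(a³/GM) = 2π × 486303 s = 3.05553 × 10^6 s ≈ 35.36 days
(b) 1 − e² = 0.415819;  p = a(1 − e²) = 2.49785 × 10^9 × 0.415819 = 1.03865 × 10^9 m ≈ 1.039 × 10^9 m
(c) a = 2.49785 × 10^9 m ≈ 2.498 × 10^9 m

Final answer:
(a) orbital period T = 35.36 days
(b) semi-latus rectum p = 1.039 × 10^9 m
(c) semi-major axis a = 2.498 × 10^9 m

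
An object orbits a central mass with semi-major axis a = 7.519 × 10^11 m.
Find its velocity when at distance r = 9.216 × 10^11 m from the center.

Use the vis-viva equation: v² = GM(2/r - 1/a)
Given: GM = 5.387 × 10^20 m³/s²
a = 7.519 × 10^11 m
r = 9.216 × 10^11 m
GM = 5.387 × 10^20 m³/s²
2/r − 1/a = 2.17014 × 10^-12 − 1.32996 × 10^-12 = 8.40175 × 10^-13 m⁻¹
v² = GM (2/r − 1/a) = 4.52602 × 10^8 m²/s²
v = 21274.4 m/s ≈ 21.27 km/s

Final answer: 21.27 km/s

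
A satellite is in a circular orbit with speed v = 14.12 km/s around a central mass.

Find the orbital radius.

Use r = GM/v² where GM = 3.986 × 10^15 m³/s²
v = 14.12 km/s = 14120 m/s
GM = 3.986 × 10^15 m³/s²
v² = 1.99374 × 10^8 m²/s²
r = GM/v² = (3.986 × 10^15) / (1.99374 × 10^8) = 1.99925 × 10^7 m ≈ 19.99 Mm

Final answer: 19.99 Mm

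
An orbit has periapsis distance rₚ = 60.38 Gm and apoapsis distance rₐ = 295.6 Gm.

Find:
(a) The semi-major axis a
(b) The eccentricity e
rₚ = 60.38 Gm = 6.038 × 10^10 m
rₐ = 295.6 Gm = 2.956 × 10^11 m
(a) a = (rₚ + rₐ)/2 = 1.7799 × 10^11 m ≈ 178 Gm
(b) e = (rₐ − rₚ)/(rₐ + rₚ) = (2.3522 × 10^11) / (3.5598 × 10^11) = 0.660767

Final answer:
(a) a = 178 Gm
(b) e = 0.6608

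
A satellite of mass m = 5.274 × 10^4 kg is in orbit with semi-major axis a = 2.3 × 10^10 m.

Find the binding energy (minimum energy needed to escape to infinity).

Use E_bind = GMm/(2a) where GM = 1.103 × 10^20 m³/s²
a = 2.3 × 10^10 m
GM = 1.103 × 10^20 m³/s²
m = 5.274 × 10^4 kg
GMm = 1.103 × 10^20 × 52740 = 5.81722 × 10^24 m³·kg/s²
2a = 4.6 × 10^10 m
E_bind = GMm/(2a) = 1.26461 × 10^14 J ≈ 126.5 TJ

Final answer: 126.5 TJ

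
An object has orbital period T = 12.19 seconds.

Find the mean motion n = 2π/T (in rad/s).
T = 12.19 seconds
n = 2π / 12.19 s = 0.515438 rad/s ≈ 0.5154 rad/s

Final answer: n = 0.5154 rad/s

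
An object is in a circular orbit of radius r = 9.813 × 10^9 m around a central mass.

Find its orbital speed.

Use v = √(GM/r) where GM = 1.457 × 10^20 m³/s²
r = 9.813 × 10^9 m
GM = 1.457 × 10^20 m³/s²
GM/r = (1.457 × 10^20) / (9.813 × 10^9) = 1.48477 × 10^10 m²/s²
v = √(GM/r) = 121851 m/s ≈ 121.9 km/s

Final answer: 121.9 km/s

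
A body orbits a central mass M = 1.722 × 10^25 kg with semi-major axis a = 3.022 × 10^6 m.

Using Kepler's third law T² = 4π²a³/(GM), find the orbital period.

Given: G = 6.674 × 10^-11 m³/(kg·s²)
M = 1.722 × 10^25 kg
GM = G × M = 6.674 × 10^-11 × 1.722 × 10^25 = 1.14926 × 10^15 m³/s²
a = 3.022 × 10^6 m
a³ = 2.75984 × 10^19 m³
T = 2π √(a³/GM) = 2π √((2.75984 × 10^19) / (1.14926 × 10^15)) = 2π × 154.964 s
T = 973.67 s ≈ 16.23 minutes

Final answer: 16.23 minutes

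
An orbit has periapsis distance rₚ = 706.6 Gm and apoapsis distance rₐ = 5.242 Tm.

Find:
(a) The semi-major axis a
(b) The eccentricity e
rₚ = 706.6 Gm = 7.066 × 10^11 m
rₐ = 5.242 Tm = 5.242 × 10^12 m
(a) a = (rₚ + rₐ)/2 = 2.9743 × 10^12 m ≈ 2.974 Tm
(b) e = (rₐ − rₚ)/(rₐ + rₚ) = (4.5354 × 10^12) / (5.9486 × 10^12) = 0.762431

Final answer:
(a) a = 2.974 Tm
(b) e = 0.7624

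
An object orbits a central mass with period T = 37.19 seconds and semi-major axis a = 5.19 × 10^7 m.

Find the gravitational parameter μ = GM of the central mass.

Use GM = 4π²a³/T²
T = 37.19 seconds
a = 5.19 × 10^7 m
a³ = 1.39798 × 10^23 m³
T² = 1383.1 s²
GM = 4π² × (1.39798 × 10^23) / 1383.1 = 3.99034 × 10^21 m³/s²
GM ≈ 3.99 × 10^21 m³/s²

Final answer: GM = 3.99 × 10^21 m³/s²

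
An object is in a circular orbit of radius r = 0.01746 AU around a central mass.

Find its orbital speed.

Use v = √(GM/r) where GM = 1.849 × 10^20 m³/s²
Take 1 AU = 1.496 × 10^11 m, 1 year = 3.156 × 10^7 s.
r = 0.01746 AU = 2.61202 × 10^9 m
GM = 1.849 × 10^20 m³/s²
GM/r = (1.849 × 10^20) / (2.61202 × 10^9) = 7.07882 × 10^10 m²/s²
v = √(GM/r) = 266061 m/s ≈ 56.13 AU/year

Final answer: 56.13 AU/year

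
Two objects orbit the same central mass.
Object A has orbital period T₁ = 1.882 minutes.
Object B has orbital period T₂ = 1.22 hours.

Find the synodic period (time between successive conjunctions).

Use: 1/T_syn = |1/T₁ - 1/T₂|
T₁ = 1.882 minutes = 112.92 s
T₂ = 1.22 hours = 4392 s
1/T₁ = 0.00885583 s⁻¹
1/T₂ = 0.000227687 s⁻¹
|1/T₁ − 1/T₂| = 0.00862814 s⁻¹
T_syn = 1 / |1/T₁ − 1/T₂| = 115.9 s ≈ 1.932 minutes

Final answer: T_syn = 1.932 minutes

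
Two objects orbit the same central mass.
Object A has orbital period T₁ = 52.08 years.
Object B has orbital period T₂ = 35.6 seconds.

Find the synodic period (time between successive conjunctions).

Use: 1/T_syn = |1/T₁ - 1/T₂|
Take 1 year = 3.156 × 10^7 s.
T₁ = 52.08 years = 1.64364 × 10^9 s
T₂ = 35.6 seconds
1/T₁ = 6.08404 × 10^-10 s⁻¹
1/T₂ = 0.0280899 s⁻¹
|1/T₁ − 1/T₂| = 0.0280899 s⁻¹
T_syn = 1 / |1/T₁ − 1/T₂| = 35.6 s ≈ 35.6 seconds

Final answer: T_syn = 35.6 seconds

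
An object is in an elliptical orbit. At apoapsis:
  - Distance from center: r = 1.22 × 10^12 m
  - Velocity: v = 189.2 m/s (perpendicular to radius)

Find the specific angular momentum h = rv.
r = 1.22 × 10^12 m
v = 189.2 m/s
h = rv = 1.22 × 10^12 × 189.2 = 2.30824 × 10^14 m²/s ≈ 2.308 × 10^14 m²/s

Final answer: h = 2.308 × 10^14 m²/s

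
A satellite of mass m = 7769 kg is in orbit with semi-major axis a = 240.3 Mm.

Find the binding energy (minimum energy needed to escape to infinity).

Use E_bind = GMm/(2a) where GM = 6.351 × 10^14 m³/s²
a = 240.3 Mm = 2.403 × 10^8 m
GM = 6.351 × 10^14 m³/s²
m = 7769 kg
GMm = 6.351 × 10^14 × 7769 = 4.93409 × 10^18 m³·kg/s²
2a = 4.806 × 10^8 m
E_bind = GMm/(2a) = 1.02665 × 10^10 J ≈ 10.27 GJ

Final answer: 10.27 GJ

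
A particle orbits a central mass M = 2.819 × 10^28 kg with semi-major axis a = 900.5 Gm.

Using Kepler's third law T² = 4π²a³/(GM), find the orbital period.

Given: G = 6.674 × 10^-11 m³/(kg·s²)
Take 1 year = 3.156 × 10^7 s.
M = 2.819 × 10^28 kg
GM = G × M = 6.674 × 10^-11 × 2.819 × 10^28 = 1.8814 × 10^18 m³/s²
a = 900.5 Gm = 9.005 × 10^11 m
a³ = 7.30216 × 10^35 m³
T = 2π √(a³/GM) = 2π √((7.30216 × 10^35) / (1.8814 × 10^18)) = 2π × 6.22996 × 10^8 s
T = 3.9144 × 10^9 s ≈ 124 years

Final answer: 124 years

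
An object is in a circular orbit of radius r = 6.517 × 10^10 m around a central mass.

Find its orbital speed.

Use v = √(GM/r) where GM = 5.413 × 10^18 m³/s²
r = 6.517 × 10^10 m
GM = 5.413 × 10^18 m³/s²
GM/r = (5.413 × 10^18) / (6.517 × 10^10) = 8.30597 × 10^7 m²/s²
v = √(GM/r) = 9113.71 m/s ≈ 9.114 km/s

Final answer: 9.114 km/s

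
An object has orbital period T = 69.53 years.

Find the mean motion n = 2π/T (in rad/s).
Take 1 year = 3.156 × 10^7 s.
T = 69.53 years = 2.19437 × 10^9 s
n = 2π / (2.19437 × 10^9 s) = 2.86332 × 10^-9 rad/s ≈ 2.863 × 10^-9 rad/s

Final answer: n = 2.863 × 10^-9 rad/s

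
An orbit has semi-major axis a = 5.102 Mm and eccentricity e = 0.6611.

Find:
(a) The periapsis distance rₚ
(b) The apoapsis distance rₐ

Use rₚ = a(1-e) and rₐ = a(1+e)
a = 5.102 Mm = 5.102 × 10^6 m
e = 0.6611:  1 − e = 0.3389,  1 + e = 1.6611
(a) rₚ = a(1 − e) = 5.102 × 10^6 m × 0.3389 = 1.72907 × 10^6 m ≈ 1.729 Mm
(b) rₐ = a(1 + e) = 5.102 × 10^6 m × 1.6611 = 8.47493 × 10^6 m ≈ 8.475 Mm

Final answer:
(a) rₚ = 1.729 Mm
(b) rₐ = 8.475 Mm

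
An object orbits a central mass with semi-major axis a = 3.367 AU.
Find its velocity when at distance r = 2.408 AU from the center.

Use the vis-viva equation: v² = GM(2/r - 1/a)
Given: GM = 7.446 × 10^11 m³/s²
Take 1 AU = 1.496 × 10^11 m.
a = 3.367 AU = 5.03703 × 10^11 m
r = 2.408 AU = 3.60237 × 10^11 m
GM = 7.446 × 10^11 m³/s²
2/r − 1/a = 5.5519 × 10^-12 − 1.9853 × 10^-12 = 3.56661 × 10^-12 m⁻¹
v² = GM (2/r − 1/a) = 2.6557 m²/s²
v = 1.62963 m/s ≈ 1.63 m/s

Final answer: 1.63 m/s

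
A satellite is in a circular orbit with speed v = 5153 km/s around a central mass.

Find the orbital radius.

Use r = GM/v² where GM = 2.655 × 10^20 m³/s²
v = 5153 km/s = 5.153 × 10^6 m/s
GM = 2.655 × 10^20 m³/s²
v² = 2.65534 × 10^13 m²/s²
r = GM/v² = (2.655 × 10^20) / (2.65534 × 10^13) = 9.99872 × 10^6 m ≈ 9.999 Mm

Final answer: 9.999 Mm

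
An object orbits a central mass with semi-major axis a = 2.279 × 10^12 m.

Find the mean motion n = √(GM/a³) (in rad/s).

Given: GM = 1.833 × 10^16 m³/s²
a = 2.279 × 10^12 m
GM = 1.833 × 10^16 m³/s²
a³ = 1.18368 × 10^37 m³
GM/a³ = (1.833 × 10^16) / (1.18368 × 10^37) = 1.54857 × 10^-21 s⁻²
n = √(GM/a³) = 3.93518 × 10^-11 rad/s ≈ 3.935 × 10^-11 rad/s

Final answer: n = 3.935 × 10^-11 rad/s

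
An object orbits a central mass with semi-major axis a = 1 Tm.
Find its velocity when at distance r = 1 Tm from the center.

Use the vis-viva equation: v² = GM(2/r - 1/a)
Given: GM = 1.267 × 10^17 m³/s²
a = 1 Tm = 1 × 10^12 m
r = 1 Tm = 1 × 10^12 m
GM = 1.267 × 10^17 m³/s²
2/r − 1/a = 2 × 10^-12 − 1 × 10^-12 = 1 × 10^-12 m⁻¹
v² = GM (2/r − 1/a) = 126700 m²/s²
v = 355.949 m/s ≈ 355.9 m/s

Final answer: 355.9 m/s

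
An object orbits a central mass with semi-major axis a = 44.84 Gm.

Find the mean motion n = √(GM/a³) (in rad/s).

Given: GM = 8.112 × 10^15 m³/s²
a = 44.84 Gm = 4.484 × 10^10 m
GM = 8.112 × 10^15 m³/s²
a³ = 9.01565 × 10^31 m³
GM/a³ = (8.112 × 10^15) / (9.01565 × 10^31) = 8.99769 × 10^-17 s⁻²
n = √(GM/a³) = 9.48562 × 10^-9 rad/s ≈ 9.486 × 10^-9 rad/s

Final answer: n = 9.486 × 10^-9 rad/s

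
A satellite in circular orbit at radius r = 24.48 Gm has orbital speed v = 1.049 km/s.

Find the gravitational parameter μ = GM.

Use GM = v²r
r = 24.48 Gm = 2.448 × 10^10 m
v = 1.049 km/s = 1049 m/s
v² = 1.1004 × 10^6 m²/s²
GM = v²r = 1.1004 × 10^6 × 2.448 × 10^10 = 2.69378 × 10^16 m³/s²
GM ≈ 2.694 × 10^16 m³/s²

Final answer: GM = 2.694 × 10^16 m³/s²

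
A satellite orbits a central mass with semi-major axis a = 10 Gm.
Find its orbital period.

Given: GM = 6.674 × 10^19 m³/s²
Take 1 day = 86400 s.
a = 10 Gm = 1 × 10^10 m
GM = 6.674 × 10^19 m³/s²
a³ = 1 × 10^30 m³
T = 2π √(a³/GM) = 2π √((1 × 10^30) / (6.674 × 10^19)) = 2π × 122407 s
T = 769107 s ≈ 8.902 days

Final answer: 8.902 days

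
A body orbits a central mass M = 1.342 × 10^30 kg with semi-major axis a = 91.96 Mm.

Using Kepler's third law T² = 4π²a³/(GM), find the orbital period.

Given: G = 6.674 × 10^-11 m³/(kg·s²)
M = 1.342 × 10^30 kg
GM = G × M = 6.674 × 10^-11 × 1.342 × 10^30 = 8.95651 × 10^19 m³/s²
a = 91.96 Mm = 9.196 × 10^7 m
a³ = 7.77673 × 10^23 m³
T = 2π √(a³/GM) = 2π √((7.77673 × 10^23) / (8.95651 × 10^19)) = 2π × 93.1814 s
T = 585.476 s ≈ 9.758 minutes

Final answer: 9.758 minutes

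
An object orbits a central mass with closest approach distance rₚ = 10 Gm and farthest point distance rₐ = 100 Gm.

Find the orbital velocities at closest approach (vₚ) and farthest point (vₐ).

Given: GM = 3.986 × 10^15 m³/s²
rₚ = 10 Gm = 1 × 10^10 m
rₐ = 100 Gm = 1 × 10^11 m
GM = 3.986 × 10^15 m³/s²
a = (rₚ + rₐ)/2 = 5.5 × 10^10 m
Vis-viva: v² = GM (2/r − 1/a)
vₚ² = 3.986 × 10^15 × (2 × 10^-10 − 1.81818 × 10^-11) = 724727 m²/s²
vₚ = 851.309 m/s ≈ 851.3 m/s
vₐ² = 3.986 × 10^15 × (2 × 10^-11 − 1.81818 × 10^-11) = 7247.27 m²/s²
vₐ = 85.1309 m/s ≈ 85.13 m/s

Final answer: vₚ = 851.3 m/s, vₐ = 85.13 m/s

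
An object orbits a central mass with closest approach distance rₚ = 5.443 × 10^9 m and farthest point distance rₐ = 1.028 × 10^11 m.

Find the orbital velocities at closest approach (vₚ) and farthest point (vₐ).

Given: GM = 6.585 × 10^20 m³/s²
rₚ = 5.443 × 10^9 m
rₐ = 1.028 × 10^11 m
GM = 6.585 × 10^20 m³/s²
a = (rₚ + rₐ)/2 = 5.41215 × 10^10 m
Vis-viva: v² = GM (2/r − 1/a)
vₚ² = 6.585 × 10^20 × (3.67444 × 10^-10 − 1.84769 × 10^-11) = 2.29795 × 10^11 m²/s²
vₚ = 479369 m/s ≈ 479.4 km/s
vₐ² = 6.585 × 10^20 × (1.94553 × 10^-11 − 1.84769 × 10^-11) = 6.44216 × 10^8 m²/s²
vₐ = 25381.4 m/s ≈ 25.38 km/s

Final answer: vₚ = 479.4 km/s, vₐ = 25.38 km/s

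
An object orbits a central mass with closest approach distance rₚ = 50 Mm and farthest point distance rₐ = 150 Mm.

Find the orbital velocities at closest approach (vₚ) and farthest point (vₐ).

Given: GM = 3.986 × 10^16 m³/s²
rₚ = 50 Mm = 5 × 10^7 m
rₐ = 150 Mm = 1.5 × 10^8 m
GM = 3.986 × 10^16 m³/s²
a = (rₚ + rₐ)/2 = 1 × 10^8 m
Vis-viva: v² = GM (2/r − 1/a)
vₚ² = 3.986 × 10^16 × (4 × 10^-8 − 1 × 10^-8) = 1.1958 × 10^9 m²/s²
vₚ = 34580.3 m/s ≈ 34.58 km/s
vₐ² = 3.986 × 10^16 × (1.33333 × 10^-8 − 1 × 10^-8) = 1.32867 × 10^8 m²/s²
vₐ = 11526.8 m/s ≈ 11.53 km/s

Final answer: vₚ = 34.58 km/s, vₐ = 11.53 km/s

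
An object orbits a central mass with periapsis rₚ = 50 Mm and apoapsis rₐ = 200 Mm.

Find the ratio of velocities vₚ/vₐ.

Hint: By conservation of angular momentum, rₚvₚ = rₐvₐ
rₚ = 50 Mm = 5 × 10^7 m
rₐ = 200 Mm = 2 × 10^8 m
rₚvₚ = rₐvₐ  ⇒  vₚ/vₐ = rₐ/rₚ
vₚ/vₐ = (2 × 10^8) / (5 × 10^7) = 4

Final answer: vₚ/vₐ = 4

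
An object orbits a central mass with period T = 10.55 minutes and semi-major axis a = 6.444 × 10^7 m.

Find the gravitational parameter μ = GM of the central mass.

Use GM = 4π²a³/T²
T = 10.55 minutes = 633 s
a = 6.444 × 10^7 m
a³ = 2.67588 × 10^23 m³
T² = 400689 s²
GM = 4π² × (2.67588 × 10^23) / 400689 = 2.63645 × 10^19 m³/s²
GM ≈ 2.636 × 10^19 m³/s²

Final answer: GM = 2.636 × 10^19 m³/s²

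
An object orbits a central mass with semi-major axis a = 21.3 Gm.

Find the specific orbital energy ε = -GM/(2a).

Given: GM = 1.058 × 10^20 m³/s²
a = 21.3 Gm = 2.13 × 10^10 m
GM = 1.058 × 10^20 m³/s²
2a = 4.26 × 10^10 m
ε = −GM/(2a) = -2.48357 × 10^9 J/kg ≈ -2.484 GJ/kg

Final answer: -2.484 GJ/kg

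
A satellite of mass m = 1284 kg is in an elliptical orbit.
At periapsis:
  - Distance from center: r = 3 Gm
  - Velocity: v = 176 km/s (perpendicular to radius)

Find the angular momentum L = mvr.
r = 3 Gm = 3 × 10^9 m
v = 176 km/s = 176000 m/s
vr = 176000 × 3 × 10^9 = 5.28 × 10^14 m²/s
L = m × vr = 1284 × 5.28 × 10^14 = 6.77952 × 10^17 kg·m²/s ≈ 6.78 × 10^17 kg·m²/s

Final answer: L = 6.78 × 10^17 kg·m²/s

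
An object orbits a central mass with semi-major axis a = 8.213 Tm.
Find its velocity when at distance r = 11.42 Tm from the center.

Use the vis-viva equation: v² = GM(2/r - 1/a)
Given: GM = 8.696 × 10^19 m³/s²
a = 8.213 Tm = 8.213 × 10^12 m
r = 11.42 Tm = 1.142 × 10^13 m
GM = 8.696 × 10^19 m³/s²
2/r − 1/a = 1.75131 × 10^-13 − 1.21758 × 10^-13 = 5.33732 × 10^-14 m⁻¹
v² = GM (2/r − 1/a) = 4.64133 × 10^6 m²/s²
v = 2154.37 m/s ≈ 2.154 km/s

Final answer: 2.154 km/s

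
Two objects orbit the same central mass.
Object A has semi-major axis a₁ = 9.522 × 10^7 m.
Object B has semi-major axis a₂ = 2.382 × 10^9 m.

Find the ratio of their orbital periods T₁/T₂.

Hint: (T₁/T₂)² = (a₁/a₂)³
a₁ = 9.522 × 10^7 m
a₂ = 2.382 × 10^9 m
a₁/a₂ = 0.0399748
T₁/T₂ = (a₁/a₂)^(3/2) = (0.0399748)^1.5 = 0.00799244

Final answer: T₁/T₂ = 0.007992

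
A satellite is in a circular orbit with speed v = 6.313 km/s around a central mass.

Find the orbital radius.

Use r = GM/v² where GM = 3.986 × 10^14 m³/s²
v = 6.313 km/s = 6313 m/s
GM = 3.986 × 10^14 m³/s²
v² = 3.9854 × 10^7 m²/s²
r = GM/v² = (3.986 × 10^14) / (3.9854 × 10^7) = 1.00015 × 10^7 m ≈ 10 Mm

Final answer: 10 Mm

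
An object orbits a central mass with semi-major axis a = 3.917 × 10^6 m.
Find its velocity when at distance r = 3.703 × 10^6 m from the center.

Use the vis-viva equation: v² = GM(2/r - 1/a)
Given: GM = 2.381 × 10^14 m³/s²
a = 3.917 × 10^6 m
r = 3.703 × 10^6 m
GM = 2.381 × 10^14 m³/s²
2/r − 1/a = 5.40103 × 10^-7 − 2.55297 × 10^-7 = 2.84805 × 10^-7 m⁻¹
v² = GM (2/r − 1/a) = 6.78121 × 10^7 m²/s²
v = 8234.81 m/s ≈ 8.235 km/s

Final answer: 8.235 km/s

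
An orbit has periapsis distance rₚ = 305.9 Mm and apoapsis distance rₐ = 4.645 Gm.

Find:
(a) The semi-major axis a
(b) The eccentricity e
rₚ = 305.9 Mm = 3.059 × 10^8 m
rₐ = 4.645 Gm = 4.645 × 10^9 m
(a) a = (rₚ + rₐ)/2 = 2.47545 × 10^9 m ≈ 2.475 Gm
(b) e = (rₐ − rₚ)/(rₐ + rₚ) = (4.3391 × 10^9) / (4.9509 × 10^9) = 0.876427

Final answer:
(a) a = 2.475 Gm
(b) e = 0.8764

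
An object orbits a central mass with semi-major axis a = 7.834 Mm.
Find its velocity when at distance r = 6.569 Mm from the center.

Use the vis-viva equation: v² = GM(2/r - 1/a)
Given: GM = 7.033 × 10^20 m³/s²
a = 7.834 Mm = 7.834 × 10^6 m
r = 6.569 Mm = 6.569 × 10^6 m
GM = 7.033 × 10^20 m³/s²
2/r − 1/a = 3.0446 × 10^-7 − 1.27649 × 10^-7 = 1.76812 × 10^-7 m⁻¹
v² = GM (2/r − 1/a) = 1.24352 × 10^14 m²/s²
v = 1.11513 × 10^7 m/s ≈ 1.115 × 10^4 km/s

Final answer: 1.115 × 10^4 km/s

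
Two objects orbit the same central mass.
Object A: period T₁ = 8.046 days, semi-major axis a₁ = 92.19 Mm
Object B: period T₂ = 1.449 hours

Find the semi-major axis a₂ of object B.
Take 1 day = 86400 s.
T₁ = 8.046 days = 695174 s
T₂ = 1.449 hours = 5216.4 s
a₁ = 92.19 Mm = 9.219 × 10^7 m
Kepler's third law: (T₂/T₁)² = (a₂/a₁)³  ⇒  a₂ = a₁ (T₂/T₁)^(2/3)
T₂/T₁ = 0.00750373
(T₂/T₁)^(2/3) = 0.0383282
a₂ = 9.219 × 10^7 m × 0.0383282 = 3.53347 × 10^6 m ≈ 3.533 Mm

Final answer: a₂ = 3.533 Mm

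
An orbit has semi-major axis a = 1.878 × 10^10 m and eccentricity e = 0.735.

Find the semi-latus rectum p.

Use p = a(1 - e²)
a = 1.878 × 10^10 m
e = 0.735,  e² = 0.540225,  1 − e² = 0.459775
p = a(1 − e²) = 1.878 × 10^10 m × 0.459775 = 8.63457 × 10^9 m ≈ 8.635 × 10^9 m

Final answer: p = 8.635 × 10^9 m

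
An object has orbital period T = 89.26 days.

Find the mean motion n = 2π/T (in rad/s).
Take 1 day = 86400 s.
T = 89.26 days = 7.71206 × 10^6 s
n = 2π / (7.71206 × 10^6 s) = 8.14722 × 10^-7 rad/s ≈ 8.147 × 10^-7 rad/s

Final answer: n = 8.147 × 10^-7 rad/s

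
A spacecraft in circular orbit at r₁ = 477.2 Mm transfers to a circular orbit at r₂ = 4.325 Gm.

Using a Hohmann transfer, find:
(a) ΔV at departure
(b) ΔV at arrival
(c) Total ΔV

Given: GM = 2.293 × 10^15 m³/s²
r₁ = 477.2 Mm = 4.772 × 10^8 m
r₂ = 4.325 Gm = 4.325 × 10^9 m
GM = 2.293 × 10^15 m³/s²
Transfer ellipse: a_t = (r₁ + r₂)/2 = 2.4011 × 10^9 m
Circular speed at r₁: v₁ = √(GM/r₁) = 2192.06 m/s
Transfer speed at r₁ (periapsis): v₁ₜ = √(GM(2/r₁ − 1/a_t)) = 2941.98 m/s
(a) ΔV₁ = v₁ₜ − v₁ = 749.923 m/s ≈ 749.9 m/s
Circular speed at r₂: v₂ = √(GM/r₂) = 728.13 m/s
Transfer speed at r₂ (apoapsis): v₂ₜ = √(GM(2/r₂ − 1/a_t)) = 324.604 m/s
(b) ΔV₂ = v₂ − v₂ₜ = 403.526 m/s ≈ 403.5 m/s
(c) ΔV_total = ΔV₁ + ΔV₂ = 1153.45 m/s ≈ 1.153 km/s

Final answer:
(a) ΔV₁ = 749.9 m/s
(b) ΔV₂ = 403.5 m/s
(c) ΔV_total = 1.153 km/s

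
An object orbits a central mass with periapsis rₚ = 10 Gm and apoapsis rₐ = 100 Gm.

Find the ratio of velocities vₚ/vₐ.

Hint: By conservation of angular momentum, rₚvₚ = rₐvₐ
rₚ = 10 Gm = 1 × 10^10 m
rₐ = 100 Gm = 1 × 10^11 m
rₚvₚ = rₐvₐ  ⇒  vₚ/vₐ = rₐ/rₚ
vₚ/vₐ = (1 × 10^11) / (1 × 10^10) = 10

Final answer: vₚ/vₐ = 10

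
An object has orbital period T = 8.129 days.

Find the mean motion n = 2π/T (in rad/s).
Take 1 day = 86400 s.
T = 8.129 days = 702346 s
n = 2π / 702346 s = 8.946 × 10^-6 rad/s ≈ 8.946 × 10^-6 rad/s

Final answer: n = 8.946 × 10^-6 rad/s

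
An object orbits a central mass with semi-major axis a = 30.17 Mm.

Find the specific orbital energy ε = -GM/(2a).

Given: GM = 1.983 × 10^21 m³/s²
a = 30.17 Mm = 3.017 × 10^7 m
GM = 1.983 × 10^21 m³/s²
2a = 6.034 × 10^7 m
ε = −GM/(2a) = -3.28638 × 10^13 J/kg ≈ -3.286 × 10^4 GJ/kg

Final answer: -3.286 × 10^4 GJ/kg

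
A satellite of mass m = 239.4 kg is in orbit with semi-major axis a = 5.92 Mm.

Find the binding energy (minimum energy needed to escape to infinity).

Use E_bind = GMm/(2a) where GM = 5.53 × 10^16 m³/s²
a = 5.92 Mm = 5.92 × 10^6 m
GM = 5.53 × 10^16 m³/s²
m = 239.4 kg
GMm = 5.53 × 10^16 × 239.4 = 1.32388 × 10^19 m³·kg/s²
2a = 1.184 × 10^7 m
E_bind = GMm/(2a) = 1.11814 × 10^12 J ≈ 1.118 TJ

Final answer: 1.118 TJ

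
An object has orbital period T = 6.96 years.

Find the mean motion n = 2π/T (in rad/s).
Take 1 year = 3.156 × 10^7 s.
T = 6.96 years = 2.19658 × 10^8 s
n = 2π / (2.19658 × 10^8 s) = 2.86045 × 10^-8 rad/s ≈ 2.86 × 10^-8 rad/s

Final answer: n = 2.86 × 10^-8 rad/s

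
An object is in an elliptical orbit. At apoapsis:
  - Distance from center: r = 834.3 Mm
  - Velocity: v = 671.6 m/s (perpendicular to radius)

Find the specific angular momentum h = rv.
r = 834.3 Mm = 8.343 × 10^8 m
v = 671.6 m/s
h = rv = 8.343 × 10^8 × 671.6 = 5.60316 × 10^11 m²/s ≈ 5.603 × 10^11 m²/s

Final answer: h = 5.603 × 10^11 m²/s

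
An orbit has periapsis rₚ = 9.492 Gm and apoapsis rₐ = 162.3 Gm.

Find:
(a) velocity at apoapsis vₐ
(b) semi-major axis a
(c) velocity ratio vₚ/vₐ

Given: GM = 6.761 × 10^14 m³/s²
rₚ = 9.492 Gm = 9.492 × 10^9 m
rₐ = 162.3 Gm = 1.623 × 10^11 m
GM = 6.761 × 10^14 m³/s²
a = (rₚ + rₐ)/2 = 8.5896 × 10^10 m
e = (rₐ − rₚ)/(rₐ + rₚ) = (1.52808 × 10^11) / (1.71792 × 10^11) = 0.889494
(a) vₐ² = GM (2/rₐ − 1/a) = 6.761 × 10^14 × (1.23229 × 10^-11 − 1.1642 × 10^-11) = 460.338 m²/s²;  vₐ = 21.4555 m/s ≈ 21.46 m/s
(b) a = 8.5896 × 10^10 m ≈ 85.9 Gm
(c) vₚ/vₐ = rₐ/rₚ (angular momentum) = (1.623 × 10^11) / (9.492 × 10^9) = 17.0986 ≈ 17.1

Final answer:
(a) velocity at apoapsis vₐ = 21.46 m/s
(b) semi-major axis a = 85.9 Gm
(c) velocity ratio vₚ/vₐ = 17.1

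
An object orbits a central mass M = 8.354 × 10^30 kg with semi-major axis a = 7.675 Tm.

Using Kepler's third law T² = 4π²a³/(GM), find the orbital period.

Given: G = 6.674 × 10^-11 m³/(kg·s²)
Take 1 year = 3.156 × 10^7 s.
M = 8.354 × 10^30 kg
GM = G × M = 6.674 × 10^-11 × 8.354 × 10^30 = 5.57546 × 10^20 m³/s²
a = 7.675 Tm = 7.675 × 10^12 m
a³ = 4.52101 × 10^38 m³
T = 2π √(a³/GM) = 2π √((4.52101 × 10^38) / (5.57546 × 10^20)) = 2π × 9.00487 × 10^8 s
T = 5.65792 × 10^9 s ≈ 179.3 years

Final answer: 179.3 years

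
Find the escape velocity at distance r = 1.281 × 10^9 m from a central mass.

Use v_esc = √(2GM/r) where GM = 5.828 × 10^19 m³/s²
r = 1.281 × 10^9 m
GM = 5.828 × 10^19 m³/s²
2GM/r = 2 × (5.828 × 10^19) / (1.281 × 10^9) = 9.09914 × 10^10 m²/s²
v_esc = √(2GM/r) = 301648 m/s ≈ 301.6 km/s

Final answer: 301.6 km/s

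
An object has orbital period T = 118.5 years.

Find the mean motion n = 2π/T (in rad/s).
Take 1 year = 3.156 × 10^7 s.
T = 118.5 years = 3.73986 × 10^9 s
n = 2π / (3.73986 × 10^9 s) = 1.68006 × 10^-9 rad/s ≈ 1.68 × 10^-9 rad/s

Final answer: n = 1.68 × 10^-9 rad/s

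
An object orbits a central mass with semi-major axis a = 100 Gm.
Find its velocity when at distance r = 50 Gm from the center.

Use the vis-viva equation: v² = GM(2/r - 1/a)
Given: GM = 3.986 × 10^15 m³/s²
a = 100 Gm = 1 × 10^11 m
r = 50 Gm = 5 × 10^10 m
GM = 3.986 × 10^15 m³/s²
2/r − 1/a = 4 × 10^-11 − 1 × 10^-11 = 3 × 10^-11 m⁻¹
v² = GM (2/r − 1/a) = 119580 m²/s²
v = 345.803 m/s ≈ 345.8 m/s

Final answer: 345.8 m/s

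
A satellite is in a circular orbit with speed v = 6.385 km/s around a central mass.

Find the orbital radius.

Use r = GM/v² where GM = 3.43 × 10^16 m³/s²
v = 6.385 km/s = 6385 m/s
GM = 3.43 × 10^16 m³/s²
v² = 4.07682 × 10^7 m²/s²
r = GM/v² = (3.43 × 10^16) / (4.07682 × 10^7) = 8.41342 × 10^8 m ≈ 841.3 Mm

Final answer: 841.3 Mm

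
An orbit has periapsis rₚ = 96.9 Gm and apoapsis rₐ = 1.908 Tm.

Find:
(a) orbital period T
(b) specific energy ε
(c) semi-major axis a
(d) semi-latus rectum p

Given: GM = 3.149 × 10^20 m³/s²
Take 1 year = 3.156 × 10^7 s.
rₚ = 96.9 Gm = 9.69 × 10^10 m
rₐ = 1.908 Tm = 1.908 × 10^12 m
GM = 3.149 × 10^20 m³/s²
a = (rₚ + rₐ)/2 = 1.00245 × 10^12 m
e = (rₐ − rₚ)/(rₐ + rₚ) = (1.8111 × 10^12) / (2.0049 × 10^12) = 0.903337
(a) a³ = 1.00737 × 10^36 m³;  T = 2π √(a³/GM) = 2π × 5.65598 × 10^7 s = 3.55376 × 10^8 s ≈ 11.26 years
(b) 2a = 2.0049 × 10^12 m;  ε = −GM/(2a) = -1.57065 × 10^8 J/kg ≈ -157.1 MJ/kg
(c) a = 1.00245 × 10^12 m ≈ 1.002 Tm
(d) 1 − e² = 0.183983;  p = a(1 − e²) = 1.00245 × 10^12 × 0.183983 = 1.84433 × 10^11 m ≈ 184.4 Gm

Final answer:
(a) orbital period T = 11.26 years
(b) specific energy ε = -157.1 MJ/kg
(c) semi-major axis a = 1.002 Tm
(d) semi-latus rectum p = 184.4 Gm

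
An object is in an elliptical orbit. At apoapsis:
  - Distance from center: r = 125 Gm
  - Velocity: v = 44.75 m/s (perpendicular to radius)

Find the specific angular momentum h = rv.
r = 125 Gm = 1.25 × 10^11 m
v = 44.75 m/s
h = rv = 1.25 × 10^11 × 44.75 = 5.59375 × 10^12 m²/s ≈ 5.594 × 10^12 m²/s

Final answer: h = 5.594 × 10^12 m²/s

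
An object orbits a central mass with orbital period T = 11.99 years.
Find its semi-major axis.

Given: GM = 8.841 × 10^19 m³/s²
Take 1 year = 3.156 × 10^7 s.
T = 11.99 years = 3.78404 × 10^8 s
GM = 8.841 × 10^19 m³/s²
Kepler's third law: a³ = GM T² / (4π²)
T² = 1.4319 × 10^17 s²
a³ = (8.841 × 10^19) × (1.4319 × 10^17) / (4π²) = 3.20667 × 10^35 m³
a = (a³)^(1/3) = 6.84465 × 10^11 m ≈ 684.5 Gm

Final answer: 684.5 Gm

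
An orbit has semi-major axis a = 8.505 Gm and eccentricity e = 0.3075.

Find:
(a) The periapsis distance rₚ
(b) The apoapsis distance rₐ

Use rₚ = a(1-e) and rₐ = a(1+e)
a = 8.505 Gm = 8.505 × 10^9 m
e = 0.3075:  1 − e = 0.6925,  1 + e = 1.3075
(a) rₚ = a(1 − e) = 8.505 × 10^9 m × 0.6925 = 5.88971 × 10^9 m ≈ 5.89 Gm
(b) rₐ = a(1 + e) = 8.505 × 10^9 m × 1.3075 = 1.11203 × 10^10 m ≈ 11.12 Gm

Final answer:
(a) rₚ = 5.89 Gm
(b) rₐ = 11.12 Gm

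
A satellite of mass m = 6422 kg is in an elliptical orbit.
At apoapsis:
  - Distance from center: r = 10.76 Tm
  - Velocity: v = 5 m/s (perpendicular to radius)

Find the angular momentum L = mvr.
r = 10.76 Tm = 1.076 × 10^13 m
v = 5 m/s
vr = 5 × 1.076 × 10^13 = 5.38 × 10^13 m²/s
L = m × vr = 6422 × 5.38 × 10^13 = 3.45504 × 10^17 kg·m²/s ≈ 3.455 × 10^17 kg·m²/s

Final answer: L = 3.455 × 10^17 kg·m²/s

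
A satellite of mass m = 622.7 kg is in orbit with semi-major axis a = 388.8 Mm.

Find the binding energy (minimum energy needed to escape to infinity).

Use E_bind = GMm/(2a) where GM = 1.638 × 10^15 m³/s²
a = 388.8 Mm = 3.888 × 10^8 m
GM = 1.638 × 10^15 m³/s²
m = 622.7 kg
GMm = 1.638 × 10^15 × 622.7 = 1.01998 × 10^18 m³·kg/s²
2a = 7.776 × 10^8 m
E_bind = GMm/(2a) = 1.31171 × 10^9 J ≈ 1.312 GJ

Final answer: 1.312 GJ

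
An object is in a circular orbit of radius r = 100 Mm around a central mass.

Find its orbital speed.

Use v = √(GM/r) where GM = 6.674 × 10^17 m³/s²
r = 100 Mm = 1 × 10^8 m
GM = 6.674 × 10^17 m³/s²
GM/r = (6.674 × 10^17) / (1 × 10^8) = 6.674 × 10^9 m²/s²
v = √(GM/r) = 81694.6 m/s ≈ 81.69 km/s

Final answer: 81.69 km/s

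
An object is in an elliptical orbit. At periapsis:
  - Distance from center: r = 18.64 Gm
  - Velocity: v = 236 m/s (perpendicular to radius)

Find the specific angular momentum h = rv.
r = 18.64 Gm = 1.864 × 10^10 m
v = 236 m/s
h = rv = 1.864 × 10^10 × 236 = 4.39904 × 10^12 m²/s ≈ 4.399 × 10^12 m²/s

Final answer: h = 4.399 × 10^12 m²/s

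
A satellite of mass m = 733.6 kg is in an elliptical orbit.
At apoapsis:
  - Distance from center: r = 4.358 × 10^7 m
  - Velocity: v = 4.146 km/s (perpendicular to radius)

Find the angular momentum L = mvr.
r = 4.358 × 10^7 m
v = 4.146 km/s = 4146 m/s
vr = 4146 × 4.358 × 10^7 = 1.80683 × 10^11 m²/s
L = m × vr = 733.6 × 1.80683 × 10^11 = 1.32549 × 10^14 kg·m²/s ≈ 1.325 × 10^14 kg·m²/s

Final answer: L = 1.325 × 10^14 kg·m²/s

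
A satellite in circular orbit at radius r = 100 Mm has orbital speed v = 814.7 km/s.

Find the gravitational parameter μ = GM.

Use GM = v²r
r = 100 Mm = 1 × 10^8 m
v = 814.7 km/s = 814700 m/s
v² = 6.63736 × 10^11 m²/s²
GM = v²r = 6.63736 × 10^11 × 1 × 10^8 = 6.63736 × 10^19 m³/s²
GM ≈ 6.637 × 10^19 m³/s²

Final answer: GM = 6.637 × 10^19 m³/s²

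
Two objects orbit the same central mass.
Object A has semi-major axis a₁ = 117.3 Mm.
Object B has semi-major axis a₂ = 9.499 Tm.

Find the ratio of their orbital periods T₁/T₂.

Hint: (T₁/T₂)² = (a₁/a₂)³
a₁ = 117.3 Mm = 1.173 × 10^8 m
a₂ = 9.499 Tm = 9.499 × 10^12 m
a₁/a₂ = 1.23487 × 10^-5
T₁/T₂ = (a₁/a₂)^(3/2) = (1.23487 × 10^-5)^1.5 = 4.33941 × 10^-8

Final answer: T₁/T₂ = 4.339 × 10^-8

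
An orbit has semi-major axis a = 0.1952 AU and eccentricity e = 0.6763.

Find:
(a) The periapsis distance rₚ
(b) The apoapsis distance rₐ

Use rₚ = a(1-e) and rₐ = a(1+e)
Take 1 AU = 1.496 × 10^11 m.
a = 0.1952 AU = 2.92019 × 10^10 m
e = 0.6763:  1 − e = 0.3237,  1 + e = 1.6763
(a) rₚ = a(1 − e) = 2.92019 × 10^10 m × 0.3237 = 9.45266 × 10^9 m ≈ 0.06319 AU
(b) rₐ = a(1 + e) = 2.92019 × 10^10 m × 1.6763 = 4.89512 × 10^10 m ≈ 0.3272 AU

Final answer:
(a) rₚ = 0.06319 AU
(b) rₐ = 0.3272 AU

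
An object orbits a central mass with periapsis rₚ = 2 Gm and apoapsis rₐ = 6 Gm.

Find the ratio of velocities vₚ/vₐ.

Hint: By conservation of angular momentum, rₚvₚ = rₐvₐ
rₚ = 2 Gm = 2 × 10^9 m
rₐ = 6 Gm = 6 × 10^9 m
rₚvₚ = rₐvₐ  ⇒  vₚ/vₐ = rₐ/rₚ
vₚ/vₐ = (6 × 10^9) / (2 × 10^9) = 3

Final answer: vₚ/vₐ = 3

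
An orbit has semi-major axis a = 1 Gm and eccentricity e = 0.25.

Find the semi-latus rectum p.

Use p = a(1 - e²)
a = 1 Gm = 1 × 10^9 m
e = 0.25,  e² = 0.0625,  1 − e² = 0.9375
p = a(1 − e²) = 1 × 10^9 m × 0.9375 = 9.375 × 10^8 m ≈ 937.5 Mm

Final answer: p = 937.5 Mm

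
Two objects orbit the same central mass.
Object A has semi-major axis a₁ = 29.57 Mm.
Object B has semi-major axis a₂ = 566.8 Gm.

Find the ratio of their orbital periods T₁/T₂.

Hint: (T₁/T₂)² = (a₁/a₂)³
a₁ = 29.57 Mm = 2.957 × 10^7 m
a₂ = 566.8 Gm = 5.668 × 10^11 m
a₁/a₂ = 5.21701 × 10^-5
T₁/T₂ = (a₁/a₂)^(3/2) = (5.21701 × 10^-5)^1.5 = 3.76819 × 10^-7

Final answer: T₁/T₂ = 3.768 × 10^-7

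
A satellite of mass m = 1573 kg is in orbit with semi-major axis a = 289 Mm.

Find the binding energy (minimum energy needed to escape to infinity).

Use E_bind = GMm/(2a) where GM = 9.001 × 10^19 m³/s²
a = 289 Mm = 2.89 × 10^8 m
GM = 9.001 × 10^19 m³/s²
m = 1573 kg
GMm = 9.001 × 10^19 × 1573 = 1.41586 × 10^23 m³·kg/s²
2a = 5.78 × 10^8 m
E_bind = GMm/(2a) = 2.44958 × 10^14 J ≈ 245 TJ

Final answer: 245 TJ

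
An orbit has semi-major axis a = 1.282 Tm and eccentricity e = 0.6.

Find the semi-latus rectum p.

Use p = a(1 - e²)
a = 1.282 Tm = 1.282 × 10^12 m
e = 0.6,  e² = 0.36,  1 − e² = 0.64
p = a(1 − e²) = 1.282 × 10^12 m × 0.64 = 8.2048 × 10^11 m ≈ 820.5 Gm

Final answer: p = 820.5 Gm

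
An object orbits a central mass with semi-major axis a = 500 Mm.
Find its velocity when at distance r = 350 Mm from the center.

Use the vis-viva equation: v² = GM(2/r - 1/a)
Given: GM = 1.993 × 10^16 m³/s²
a = 500 Mm = 5 × 10^8 m
r = 350 Mm = 3.5 × 10^8 m
GM = 1.993 × 10^16 m³/s²
2/r − 1/a = 5.71429 × 10^-9 − 2 × 10^-9 = 3.71429 × 10^-9 m⁻¹
v² = GM (2/r − 1/a) = 7.40257 × 10^7 m²/s²
v = 8603.82 m/s ≈ 8.604 km/s

Final answer: 8.604 km/s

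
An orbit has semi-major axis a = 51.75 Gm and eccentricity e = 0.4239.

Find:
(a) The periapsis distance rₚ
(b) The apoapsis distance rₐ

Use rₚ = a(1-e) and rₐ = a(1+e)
a = 51.75 Gm = 5.175 × 10^10 m
e = 0.4239:  1 − e = 0.5761,  1 + e = 1.4239
(a) rₚ = a(1 − e) = 5.175 × 10^10 m × 0.5761 = 2.98132 × 10^10 m ≈ 29.81 Gm
(b) rₐ = a(1 + e) = 5.175 × 10^10 m × 1.4239 = 7.36868 × 10^10 m ≈ 73.69 Gm

Final answer:
(a) rₚ = 29.81 Gm
(b) rₐ = 73.69 Gm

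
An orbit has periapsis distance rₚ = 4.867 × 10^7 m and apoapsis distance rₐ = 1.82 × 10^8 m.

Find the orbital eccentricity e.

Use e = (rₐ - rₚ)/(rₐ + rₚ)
rₚ = 4.867 × 10^7 m
rₐ = 1.82 × 10^8 m
rₐ − rₚ = 1.3333 × 10^8 m
rₐ + rₚ = 2.3067 × 10^8 m
e = (rₐ − rₚ)/(rₐ + rₚ) = 0.578012

Final answer: e = 0.578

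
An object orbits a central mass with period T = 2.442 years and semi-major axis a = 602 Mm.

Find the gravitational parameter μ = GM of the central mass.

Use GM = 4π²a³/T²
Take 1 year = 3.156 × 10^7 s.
T = 2.442 years = 7.70695 × 10^7 s
a = 602 Mm = 6.02 × 10^8 m
a³ = 2.18167 × 10^26 m³
T² = 5.93971 × 10^15 s²
GM = 4π² × (2.18167 × 10^26) / (5.93971 × 10^15) = 1.45005 × 10^12 m³/s²
GM ≈ 1.45 × 10^12 m³/s²

Final answer: GM = 1.45 × 10^12 m³/s²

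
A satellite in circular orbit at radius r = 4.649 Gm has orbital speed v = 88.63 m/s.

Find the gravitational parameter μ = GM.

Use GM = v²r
r = 4.649 Gm = 4.649 × 10^9 m
v = 88.63 m/s
v² = 7855.28 m²/s²
GM = v²r = 7855.28 × 4.649 × 10^9 = 3.65192 × 10^13 m³/s²
GM ≈ 3.652 × 10^13 m³/s²

Final answer: GM = 3.652 × 10^13 m³/s²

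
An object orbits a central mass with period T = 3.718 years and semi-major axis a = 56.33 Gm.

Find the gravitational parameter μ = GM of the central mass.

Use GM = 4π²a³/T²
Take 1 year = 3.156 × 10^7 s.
T = 3.718 years = 1.1734 × 10^8 s
a = 56.33 Gm = 5.633 × 10^10 m
a³ = 1.78739 × 10^32 m³
T² = 1.37687 × 10^16 s²
GM = 4π² × (1.78739 × 10^32) / (1.37687 × 10^16) = 5.12491 × 10^17 m³/s²
GM ≈ 5.125 × 10^17 m³/s²

Final answer: GM = 5.125 × 10^17 m³/s²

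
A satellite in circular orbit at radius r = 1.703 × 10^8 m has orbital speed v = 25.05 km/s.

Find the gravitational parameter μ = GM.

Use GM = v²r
r = 1.703 × 10^8 m
v = 25.05 km/s = 25050 m/s
v² = 6.27502 × 10^8 m²/s²
GM = v²r = 6.27502 × 10^8 × 1.703 × 10^8 = 1.06864 × 10^17 m³/s²
GM ≈ 1.069 × 10^17 m³/s²

Final answer: GM = 1.069 × 10^17 m³/s²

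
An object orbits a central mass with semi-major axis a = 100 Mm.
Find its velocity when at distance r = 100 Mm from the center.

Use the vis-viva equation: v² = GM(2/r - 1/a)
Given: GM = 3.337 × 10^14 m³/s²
a = 100 Mm = 1 × 10^8 m
r = 100 Mm = 1 × 10^8 m
GM = 3.337 × 10^14 m³/s²
2/r − 1/a = 2 × 10^-8 − 1 × 10^-8 = 1 × 10^-8 m⁻¹
v² = GM (2/r − 1/a) = 3.337 × 10^6 m²/s²
v = 1826.75 m/s ≈ 1.827 km/s

Final answer: 1.827 km/s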